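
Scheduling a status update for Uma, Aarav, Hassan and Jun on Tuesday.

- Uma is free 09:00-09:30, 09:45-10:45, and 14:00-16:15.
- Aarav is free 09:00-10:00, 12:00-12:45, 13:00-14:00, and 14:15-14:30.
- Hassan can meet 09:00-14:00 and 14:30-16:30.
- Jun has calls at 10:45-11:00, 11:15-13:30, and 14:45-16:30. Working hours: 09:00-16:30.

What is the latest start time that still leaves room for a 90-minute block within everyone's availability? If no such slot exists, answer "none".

Jun free within 09:00–16:30: 09:00–10:45, 11:00–11:15, 13:30–14:45.
Uma ∩ Aarav: 09:00–09:30, 09:45–10:00, 14:15–14:30.
Uma ∩ Aarav ∩ Hassan: 09:00–09:30, 09:45–10:00.
Uma ∩ Aarav ∩ Hassan ∩ Jun: 09:00–09:30, 09:45–10:00.
Windows ≥ 90 min: (none).

none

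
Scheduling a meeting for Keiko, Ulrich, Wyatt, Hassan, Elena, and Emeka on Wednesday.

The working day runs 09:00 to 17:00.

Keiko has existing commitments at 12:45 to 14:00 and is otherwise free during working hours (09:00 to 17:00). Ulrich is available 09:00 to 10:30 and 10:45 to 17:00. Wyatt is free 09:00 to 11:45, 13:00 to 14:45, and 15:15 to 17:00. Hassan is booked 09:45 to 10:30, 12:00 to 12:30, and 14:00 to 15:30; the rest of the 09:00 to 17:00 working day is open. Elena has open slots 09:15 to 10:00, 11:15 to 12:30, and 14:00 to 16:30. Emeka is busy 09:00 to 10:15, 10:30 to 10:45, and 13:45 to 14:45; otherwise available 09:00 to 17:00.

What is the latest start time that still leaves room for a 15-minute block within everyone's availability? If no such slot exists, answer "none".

Keiko free within 09:00–17:00: 09:00–12:45, 14:00–17:00.
Hassan free within 09:00–17:00: 09:00–09:45, 10:30–12:00, 12:30–14:00, 15:30–17:00.
Emeka free within 09:00–17:00: 10:15–10:30, 10:45–13:45, 14:45–17:00.
Keiko ∩ Ulrich: 09:00–10:30, 10:45–12:45, 14:00–17:00.
Keiko ∩ Ulrich ∩ Wyatt: 09:00–10:30, 10:45–11:45, 14:00–14:45, 15:15–17:00.
Keiko ∩ Ulrich ∩ Wyatt ∩ Hassan: 09:00–09:45, 10:45–11:45, 15:30–17:00.
Keiko ∩ Ulrich ∩ Wyatt ∩ Hassan ∩ Elena: 09:15–09:45, 11:15–11:45, 15:30–16:30.
Keiko ∩ Ulrich ∩ Wyatt ∩ Hassan ∩ Elena ∩ Emeka: 11:15–11:45, 15:30–16:30.
Windows ≥ 15 min: 11:15–11:45, 15:30–16:30.
Latest start in the last window 15:30–16:30 is 16:30 − 15 min = 16:15.

16:15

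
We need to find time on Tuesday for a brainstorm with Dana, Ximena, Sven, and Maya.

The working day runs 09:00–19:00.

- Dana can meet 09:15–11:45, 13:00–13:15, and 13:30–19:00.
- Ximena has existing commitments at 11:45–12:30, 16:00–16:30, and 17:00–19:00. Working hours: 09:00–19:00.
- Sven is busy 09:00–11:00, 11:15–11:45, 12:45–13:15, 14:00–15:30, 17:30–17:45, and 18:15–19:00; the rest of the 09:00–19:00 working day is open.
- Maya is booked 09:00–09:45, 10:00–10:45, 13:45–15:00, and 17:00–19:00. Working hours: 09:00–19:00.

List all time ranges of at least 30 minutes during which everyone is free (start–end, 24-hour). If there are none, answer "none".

Ximena free within 09:00–19:00: 09:00–11:45, 12:30–16:00, 16:30–17:00.
Sven free within 09:00–19:00: 11:00–11:15, 11:45–12:45, 13:15–14:00, 15:30–17:30, 17:45–18:15.
Maya free within 09:00–19:00: 09:45–10:00, 10:45–13:45, 15:00–17:00.
Dana ∩ Ximena: 09:15–11:45, 13:00–13:15, 13:30–16:00, 16:30–17:00.
Dana ∩ Ximena ∩ Sven: 11:00–11:15, 13:30–14:00, 15:30–16:00, 16:30–17:00.
Dana ∩ Ximena ∩ Sven ∩ Maya: 11:00–11:15, 13:30–13:45, 15:30–16:00, 16:30–17:00.
Windows ≥ 30 min: 15:30–16:00, 16:30–17:00.

15:30–16:00, 16:30–17:00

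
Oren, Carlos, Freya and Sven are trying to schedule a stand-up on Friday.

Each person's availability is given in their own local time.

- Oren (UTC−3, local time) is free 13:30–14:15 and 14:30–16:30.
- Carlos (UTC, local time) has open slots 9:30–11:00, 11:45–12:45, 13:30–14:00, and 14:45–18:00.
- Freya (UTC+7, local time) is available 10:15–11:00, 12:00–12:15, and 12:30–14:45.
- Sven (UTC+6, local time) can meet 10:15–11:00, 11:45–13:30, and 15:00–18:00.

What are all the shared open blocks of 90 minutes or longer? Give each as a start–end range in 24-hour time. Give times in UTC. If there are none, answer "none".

none

Oren → UTC: 16:30–17:15, 17:30–19:30.
Carlos → UTC: 09:30–11:00, 11:45–12:45, 13:30–14:00, 14:45–18:00.
Freya → UTC: 03:15–04:00, 05:00–05:15, 05:30–07:45.
Sven → UTC: 04:15–05:00, 05:45–07:30, 09:00–12:00.
Oren ∩ Carlos: 16:30–17:15, 17:30–18:00.
Oren ∩ Carlos ∩ Freya: (none).
Oren ∩ Carlos ∩ Freya ∩ Sven: (none).
Windows ≥ 90 min: (none).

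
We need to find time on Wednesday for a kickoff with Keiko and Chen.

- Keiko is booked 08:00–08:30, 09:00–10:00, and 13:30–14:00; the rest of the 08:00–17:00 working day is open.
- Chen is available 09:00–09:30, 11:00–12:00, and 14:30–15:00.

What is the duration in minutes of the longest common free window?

Keiko free within 08:00–17:00: 08:30–09:00, 10:00–13:30, 14:00–17:00.
Keiko ∩ Chen: 11:00–12:00, 14:30–15:00.
Common window lengths: 60, 30 min; longest is 60.

60 minutes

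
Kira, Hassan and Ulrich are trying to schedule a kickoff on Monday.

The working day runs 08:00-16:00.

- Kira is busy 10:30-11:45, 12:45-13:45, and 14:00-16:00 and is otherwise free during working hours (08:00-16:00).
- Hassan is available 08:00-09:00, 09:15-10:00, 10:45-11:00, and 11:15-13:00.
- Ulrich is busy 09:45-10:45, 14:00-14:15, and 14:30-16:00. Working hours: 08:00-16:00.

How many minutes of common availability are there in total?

Kira free within 08:00–16:00: 08:00–10:30, 11:45–12:45, 13:45–14:00.
Ulrich free within 08:00–16:00: 08:00–09:45, 10:45–14:00, 14:15–14:30.
Kira ∩ Hassan: 08:00–09:00, 09:15–10:00, 11:45–12:45.
Kira ∩ Hassan ∩ Ulrich: 08:00–09:00, 09:15–09:45, 11:45–12:45.
Total common minutes: 60 + 30 + 60 = 150.

150 minutes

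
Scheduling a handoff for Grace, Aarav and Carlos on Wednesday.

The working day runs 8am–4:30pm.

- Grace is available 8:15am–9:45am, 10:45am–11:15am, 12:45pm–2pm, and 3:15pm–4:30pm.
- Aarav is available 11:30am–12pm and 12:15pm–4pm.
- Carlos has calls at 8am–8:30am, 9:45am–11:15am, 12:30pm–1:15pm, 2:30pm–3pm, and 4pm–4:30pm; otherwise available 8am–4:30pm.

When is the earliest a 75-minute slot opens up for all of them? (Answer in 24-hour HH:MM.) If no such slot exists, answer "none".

Carlos free within 08:00–16:30: 08:30–09:45, 11:15–12:30, 13:15–14:30, 15:00–16:00.
Grace ∩ Aarav: 12:45–14:00, 15:15–16:00.
Grace ∩ Aarav ∩ Carlos: 13:15–14:00, 15:15–16:00.
Windows ≥ 75 min: (none).

none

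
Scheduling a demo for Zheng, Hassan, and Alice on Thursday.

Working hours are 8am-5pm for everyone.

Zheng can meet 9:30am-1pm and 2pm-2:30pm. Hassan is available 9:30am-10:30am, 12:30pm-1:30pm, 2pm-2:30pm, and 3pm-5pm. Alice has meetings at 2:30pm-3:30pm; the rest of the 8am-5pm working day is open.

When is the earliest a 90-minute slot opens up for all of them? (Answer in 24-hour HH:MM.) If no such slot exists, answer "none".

Alice free within 08:00–17:00: 08:00–14:30, 15:30–17:00.
Zheng ∩ Hassan: 09:30–10:30, 12:30–13:00, 14:00–14:30.
Zheng ∩ Hassan ∩ Alice: 09:30–10:30, 12:30–13:00, 14:00–14:30.
Windows ≥ 90 min: (none).

none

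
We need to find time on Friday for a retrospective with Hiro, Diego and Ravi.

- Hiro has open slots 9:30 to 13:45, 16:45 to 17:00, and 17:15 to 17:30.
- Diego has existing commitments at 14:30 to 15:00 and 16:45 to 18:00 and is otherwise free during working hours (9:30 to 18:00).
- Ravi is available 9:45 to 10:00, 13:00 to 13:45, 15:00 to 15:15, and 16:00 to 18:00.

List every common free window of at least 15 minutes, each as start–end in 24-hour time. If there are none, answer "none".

09:45–10:00, 13:00–13:45

Diego free within 09:30–18:00: 09:30–14:30, 15:00–16:45.
Hiro ∩ Diego: 09:30–13:45.
Hiro ∩ Diego ∩ Ravi: 09:45–10:00, 13:00–13:45.
Windows ≥ 15 min: 09:45–10:00, 13:00–13:45.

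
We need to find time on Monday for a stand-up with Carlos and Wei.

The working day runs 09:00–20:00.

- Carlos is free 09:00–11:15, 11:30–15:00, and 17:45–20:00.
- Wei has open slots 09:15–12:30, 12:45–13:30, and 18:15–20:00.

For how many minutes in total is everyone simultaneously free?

330 minutes

Carlos ∩ Wei: 09:15–11:15, 11:30–12:30, 12:45–13:30, 18:15–20:00.
Total common minutes: 120 + 60 + 45 + 105 = 330.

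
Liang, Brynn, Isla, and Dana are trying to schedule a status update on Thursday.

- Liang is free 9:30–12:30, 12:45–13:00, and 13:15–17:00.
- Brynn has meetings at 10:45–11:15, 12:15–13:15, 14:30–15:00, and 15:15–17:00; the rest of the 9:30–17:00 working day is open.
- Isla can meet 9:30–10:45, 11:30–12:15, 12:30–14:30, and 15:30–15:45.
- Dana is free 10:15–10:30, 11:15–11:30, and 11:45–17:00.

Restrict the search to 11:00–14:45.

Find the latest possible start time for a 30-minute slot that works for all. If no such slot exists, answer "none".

Brynn free within 09:30–17:00: 09:30–10:45, 11:15–12:15, 13:15–14:30, 15:00–15:15.
Liang ∩ Brynn: 09:30–10:45, 11:15–12:15, 13:15–14:30, 15:00–15:15.
Liang ∩ Brynn ∩ Isla: 09:30–10:45, 11:30–12:15, 13:15–14:30.
Liang ∩ Brynn ∩ Isla ∩ Dana: 10:15–10:30, 11:45–12:15, 13:15–14:30.
Restricted to 11:00–14:45: 11:45–12:15, 13:15–14:30.
Windows ≥ 30 min: 11:45–12:15, 13:15–14:30.
Latest start in the last window 13:15–14:30 is 14:30 − 30 min = 14:00.

14:00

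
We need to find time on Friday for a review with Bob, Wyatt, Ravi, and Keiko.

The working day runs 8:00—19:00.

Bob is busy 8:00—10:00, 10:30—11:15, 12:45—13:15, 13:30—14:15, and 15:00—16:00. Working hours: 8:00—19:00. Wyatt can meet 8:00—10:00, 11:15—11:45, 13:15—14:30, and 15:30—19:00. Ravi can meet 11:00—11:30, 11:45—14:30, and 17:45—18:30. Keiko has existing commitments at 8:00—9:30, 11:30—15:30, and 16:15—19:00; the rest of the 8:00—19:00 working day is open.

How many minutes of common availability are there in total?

Bob free within 08:00–19:00: 10:00–10:30, 11:15–12:45, 13:15–13:30, 14:15–15:00, 16:00–19:00.
Keiko free within 08:00–19:00: 09:30–11:30, 15:30–16:15.
Bob ∩ Wyatt: 11:15–11:45, 13:15–13:30, 14:15–14:30, 16:00–19:00.
Bob ∩ Wyatt ∩ Ravi: 11:15–11:30, 13:15–13:30, 14:15–14:30, 17:45–18:30.
Bob ∩ Wyatt ∩ Ravi ∩ Keiko: 11:15–11:30.
Total common minutes: 15.

15 minutes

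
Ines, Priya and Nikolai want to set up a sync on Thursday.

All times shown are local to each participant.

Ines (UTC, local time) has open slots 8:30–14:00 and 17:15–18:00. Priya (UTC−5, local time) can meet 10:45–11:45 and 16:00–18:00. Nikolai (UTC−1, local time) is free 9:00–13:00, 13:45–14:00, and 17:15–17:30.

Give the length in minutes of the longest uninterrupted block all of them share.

0 minutes

Ines → UTC: 08:30–14:00, 17:15–18:00.
Priya → UTC: 15:45–16:45, 21:00–23:00.
Nikolai → UTC: 10:00–14:00, 14:45–15:00, 18:15–18:30.
Ines ∩ Priya: (none).
Ines ∩ Priya ∩ Nikolai: (none).
No common window.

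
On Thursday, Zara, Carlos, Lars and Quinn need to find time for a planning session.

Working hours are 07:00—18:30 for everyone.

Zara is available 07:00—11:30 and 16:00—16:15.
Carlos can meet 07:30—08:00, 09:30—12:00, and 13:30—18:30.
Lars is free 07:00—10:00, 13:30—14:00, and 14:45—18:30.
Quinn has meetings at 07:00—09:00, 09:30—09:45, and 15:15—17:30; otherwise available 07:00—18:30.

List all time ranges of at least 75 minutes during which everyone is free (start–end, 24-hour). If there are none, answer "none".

none

Quinn free within 07:00–18:30: 09:00–09:30, 09:45–15:15, 17:30–18:30.
Zara ∩ Carlos: 07:30–08:00, 09:30–11:30, 16:00–16:15.
Zara ∩ Carlos ∩ Lars: 07:30–08:00, 09:30–10:00, 16:00–16:15.
Zara ∩ Carlos ∩ Lars ∩ Quinn: 09:45–10:00.
Windows ≥ 75 min: (none).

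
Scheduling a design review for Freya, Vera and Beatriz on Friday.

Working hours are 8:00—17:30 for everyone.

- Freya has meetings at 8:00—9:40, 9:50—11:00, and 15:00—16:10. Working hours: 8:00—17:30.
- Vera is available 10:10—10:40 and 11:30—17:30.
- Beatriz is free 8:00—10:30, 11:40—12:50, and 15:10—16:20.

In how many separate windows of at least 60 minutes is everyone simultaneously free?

1

Freya free within 08:00–17:30: 09:40–09:50, 11:00–15:00, 16:10–17:30.
Freya ∩ Vera: 11:30–15:00, 16:10–17:30.
Freya ∩ Vera ∩ Beatriz: 11:40–12:50, 16:10–16:20.
Windows ≥ 60 min: 11:40–12:50.
That's 1 window.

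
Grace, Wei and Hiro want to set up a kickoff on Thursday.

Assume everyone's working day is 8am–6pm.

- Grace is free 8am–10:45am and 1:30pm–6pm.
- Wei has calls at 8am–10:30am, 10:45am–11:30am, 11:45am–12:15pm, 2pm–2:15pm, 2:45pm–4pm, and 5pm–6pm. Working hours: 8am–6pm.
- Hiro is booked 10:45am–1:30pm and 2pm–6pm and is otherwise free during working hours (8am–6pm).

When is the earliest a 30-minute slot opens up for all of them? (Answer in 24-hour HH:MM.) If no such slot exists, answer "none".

13:30

Wei free within 08:00–18:00: 10:30–10:45, 11:30–11:45, 12:15–14:00, 14:15–14:45, 16:00–17:00.
Hiro free within 08:00–18:00: 08:00–10:45, 13:30–14:00.
Grace ∩ Wei: 10:30–10:45, 13:30–14:00, 14:15–14:45, 16:00–17:00.
Grace ∩ Wei ∩ Hiro: 10:30–10:45, 13:30–14:00.
Windows ≥ 30 min: 13:30–14:00.
Earliest such window starts at 13:30.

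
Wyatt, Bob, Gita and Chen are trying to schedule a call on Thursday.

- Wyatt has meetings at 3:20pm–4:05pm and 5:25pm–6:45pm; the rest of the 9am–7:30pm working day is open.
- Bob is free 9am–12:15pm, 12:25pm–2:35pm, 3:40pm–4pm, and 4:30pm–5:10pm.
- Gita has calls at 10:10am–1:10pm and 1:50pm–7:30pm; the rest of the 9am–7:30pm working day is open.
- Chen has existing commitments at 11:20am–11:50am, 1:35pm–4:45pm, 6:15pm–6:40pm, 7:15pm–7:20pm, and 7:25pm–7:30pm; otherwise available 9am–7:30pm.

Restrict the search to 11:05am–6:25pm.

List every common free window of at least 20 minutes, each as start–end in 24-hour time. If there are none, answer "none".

Wyatt free within 09:00–19:30: 09:00–15:20, 16:05–17:25, 18:45–19:30.
Gita free within 09:00–19:30: 09:00–10:10, 13:10–13:50.
Chen free within 09:00–19:30: 09:00–11:20, 11:50–13:35, 16:45–18:15, 18:40–19:15, 19:20–19:25.
Wyatt ∩ Bob: 09:00–12:15, 12:25–14:35, 16:30–17:10.
Wyatt ∩ Bob ∩ Gita: 09:00–10:10, 13:10–13:50.
Wyatt ∩ Bob ∩ Gita ∩ Chen: 09:00–10:10, 13:10–13:35.
Restricted to 11:05–18:25: 13:10–13:35.
Windows ≥ 20 min: 13:10–13:35.

13:10–13:35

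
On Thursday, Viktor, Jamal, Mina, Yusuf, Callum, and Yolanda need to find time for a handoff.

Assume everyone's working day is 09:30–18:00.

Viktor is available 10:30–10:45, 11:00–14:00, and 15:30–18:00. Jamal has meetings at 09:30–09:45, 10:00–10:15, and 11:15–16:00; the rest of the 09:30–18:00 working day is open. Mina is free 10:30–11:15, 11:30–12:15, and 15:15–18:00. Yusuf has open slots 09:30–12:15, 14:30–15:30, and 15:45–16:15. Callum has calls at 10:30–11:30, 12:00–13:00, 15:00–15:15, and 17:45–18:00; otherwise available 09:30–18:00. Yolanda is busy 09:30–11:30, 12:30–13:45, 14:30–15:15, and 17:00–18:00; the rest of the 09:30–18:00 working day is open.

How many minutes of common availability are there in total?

Jamal free within 09:30–18:00: 09:45–10:00, 10:15–11:15, 16:00–18:00.
Callum free within 09:30–18:00: 09:30–10:30, 11:30–12:00, 13:00–15:00, 15:15–17:45.
Yolanda free within 09:30–18:00: 11:30–12:30, 13:45–14:30, 15:15–17:00.
Viktor ∩ Jamal: 10:30–10:45, 11:00–11:15, 16:00–18:00.
Viktor ∩ Jamal ∩ Mina: 10:30–10:45, 11:00–11:15, 16:00–18:00.
Viktor ∩ Jamal ∩ Mina ∩ Yusuf: 10:30–10:45, 11:00–11:15, 16:00–16:15.
Viktor ∩ Jamal ∩ Mina ∩ Yusuf ∩ Callum: 16:00–16:15.
Viktor ∩ Jamal ∩ Mina ∩ Yusuf ∩ Callum ∩ Yolanda: 16:00–16:15.
Total common minutes: 15.

15 minutes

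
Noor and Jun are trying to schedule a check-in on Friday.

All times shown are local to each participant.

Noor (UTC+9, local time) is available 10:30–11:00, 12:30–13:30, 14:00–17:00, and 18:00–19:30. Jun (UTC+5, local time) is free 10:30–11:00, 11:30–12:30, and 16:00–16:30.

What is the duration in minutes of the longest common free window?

60 minutes

Noor → UTC: 01:30–02:00, 03:30–04:30, 05:00–08:00, 09:00–10:30.
Jun → UTC: 05:30–06:00, 06:30–07:30, 11:00–11:30.
Noor ∩ Jun: 05:30–06:00, 06:30–07:30.
Common window lengths: 30, 60 min; longest is 60.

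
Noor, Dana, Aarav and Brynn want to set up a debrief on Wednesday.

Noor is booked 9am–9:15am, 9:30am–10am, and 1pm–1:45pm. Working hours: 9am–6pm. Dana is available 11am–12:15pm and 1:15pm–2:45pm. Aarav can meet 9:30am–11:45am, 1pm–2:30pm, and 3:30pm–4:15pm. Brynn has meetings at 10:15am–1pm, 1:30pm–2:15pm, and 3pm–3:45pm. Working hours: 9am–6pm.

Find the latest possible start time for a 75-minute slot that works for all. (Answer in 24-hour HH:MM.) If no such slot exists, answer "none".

none

Noor free within 09:00–18:00: 09:15–09:30, 10:00–13:00, 13:45–18:00.
Brynn free within 09:00–18:00: 09:00–10:15, 13:00–13:30, 14:15–15:00, 15:45–18:00.
Noor ∩ Dana: 11:00–12:15, 13:45–14:45.
Noor ∩ Dana ∩ Aarav: 11:00–11:45, 13:45–14:30.
Noor ∩ Dana ∩ Aarav ∩ Brynn: 14:15–14:30.
Windows ≥ 75 min: (none).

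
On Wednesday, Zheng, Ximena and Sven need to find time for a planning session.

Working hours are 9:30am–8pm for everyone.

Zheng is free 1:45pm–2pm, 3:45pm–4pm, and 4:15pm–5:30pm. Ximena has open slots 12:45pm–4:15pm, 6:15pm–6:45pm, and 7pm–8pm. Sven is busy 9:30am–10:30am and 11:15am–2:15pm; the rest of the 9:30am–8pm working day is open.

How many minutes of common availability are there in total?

15 minutes

Sven free within 09:30–20:00: 10:30–11:15, 14:15–20:00.
Zheng ∩ Ximena: 13:45–14:00, 15:45–16:00.
Zheng ∩ Ximena ∩ Sven: 15:45–16:00.
Total common minutes: 15.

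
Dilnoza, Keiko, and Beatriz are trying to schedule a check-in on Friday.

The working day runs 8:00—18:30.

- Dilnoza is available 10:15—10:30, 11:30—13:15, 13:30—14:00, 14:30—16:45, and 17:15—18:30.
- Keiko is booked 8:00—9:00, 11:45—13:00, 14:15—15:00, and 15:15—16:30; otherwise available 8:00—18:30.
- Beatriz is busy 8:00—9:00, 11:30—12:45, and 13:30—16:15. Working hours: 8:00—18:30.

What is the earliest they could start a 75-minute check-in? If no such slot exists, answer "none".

Keiko free within 08:00–18:30: 09:00–11:45, 13:00–14:15, 15:00–15:15, 16:30–18:30.
Beatriz free within 08:00–18:30: 09:00–11:30, 12:45–13:30, 16:15–18:30.
Dilnoza ∩ Keiko: 10:15–10:30, 11:30–11:45, 13:00–13:15, 13:30–14:00, 15:00–15:15, 16:30–16:45, 17:15–18:30.
Dilnoza ∩ Keiko ∩ Beatriz: 10:15–10:30, 13:00–13:15, 16:30–16:45, 17:15–18:30.
Windows ≥ 75 min: 17:15–18:30.
Earliest such window starts at 17:15.

17:15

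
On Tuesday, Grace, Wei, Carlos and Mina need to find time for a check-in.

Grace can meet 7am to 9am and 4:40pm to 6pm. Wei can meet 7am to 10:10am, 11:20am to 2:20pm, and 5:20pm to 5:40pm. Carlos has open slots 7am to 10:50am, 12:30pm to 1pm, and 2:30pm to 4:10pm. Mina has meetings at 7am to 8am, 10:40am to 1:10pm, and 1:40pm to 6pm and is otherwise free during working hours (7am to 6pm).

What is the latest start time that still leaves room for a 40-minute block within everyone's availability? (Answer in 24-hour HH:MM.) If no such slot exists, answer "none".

Mina free within 07:00–18:00: 08:00–10:40, 13:10–13:40.
Grace ∩ Wei: 07:00–09:00, 17:20–17:40.
Grace ∩ Wei ∩ Carlos: 07:00–09:00.
Grace ∩ Wei ∩ Carlos ∩ Mina: 08:00–09:00.
Windows ≥ 40 min: 08:00–09:00.
Latest start in the last window 08:00–09:00 is 09:00 − 40 min = 08:20.

08:20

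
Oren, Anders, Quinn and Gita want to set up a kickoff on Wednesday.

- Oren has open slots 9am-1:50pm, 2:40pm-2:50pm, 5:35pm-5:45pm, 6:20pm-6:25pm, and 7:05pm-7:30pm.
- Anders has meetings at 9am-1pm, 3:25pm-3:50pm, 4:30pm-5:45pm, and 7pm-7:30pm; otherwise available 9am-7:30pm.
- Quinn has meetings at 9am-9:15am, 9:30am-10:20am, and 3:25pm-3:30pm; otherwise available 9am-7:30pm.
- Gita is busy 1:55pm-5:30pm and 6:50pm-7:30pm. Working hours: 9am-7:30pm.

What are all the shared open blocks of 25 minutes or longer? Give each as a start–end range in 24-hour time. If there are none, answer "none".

Anders free within 09:00–19:30: 13:00–15:25, 15:50–16:30, 17:45–19:00.
Quinn free within 09:00–19:30: 09:15–09:30, 10:20–15:25, 15:30–19:30.
Gita free within 09:00–19:30: 09:00–13:55, 17:30–18:50.
Oren ∩ Anders: 13:00–13:50, 14:40–14:50, 18:20–18:25.
Oren ∩ Anders ∩ Quinn: 13:00–13:50, 14:40–14:50, 18:20–18:25.
Oren ∩ Anders ∩ Quinn ∩ Gita: 13:00–13:50, 18:20–18:25.
Windows ≥ 25 min: 13:00–13:50.

13:00–13:50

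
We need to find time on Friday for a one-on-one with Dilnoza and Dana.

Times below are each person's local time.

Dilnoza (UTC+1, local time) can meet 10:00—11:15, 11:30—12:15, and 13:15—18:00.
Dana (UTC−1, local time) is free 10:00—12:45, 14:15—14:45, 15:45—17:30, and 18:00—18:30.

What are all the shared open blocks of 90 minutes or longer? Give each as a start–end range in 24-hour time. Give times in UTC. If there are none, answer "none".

Dilnoza → UTC: 09:00–10:15, 10:30–11:15, 12:15–17:00.
Dana → UTC: 11:00–13:45, 15:15–15:45, 16:45–18:30, 19:00–19:30.
Dilnoza ∩ Dana: 11:00–11:15, 12:15–13:45, 15:15–15:45, 16:45–17:00.
Windows ≥ 90 min: 12:15–13:45.

12:15–13:45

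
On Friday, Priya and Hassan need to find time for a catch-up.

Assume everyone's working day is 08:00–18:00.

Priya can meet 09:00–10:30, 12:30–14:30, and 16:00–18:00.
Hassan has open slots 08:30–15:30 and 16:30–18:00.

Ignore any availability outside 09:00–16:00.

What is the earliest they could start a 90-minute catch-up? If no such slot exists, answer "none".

Priya ∩ Hassan: 09:00–10:30, 12:30–14:30, 16:30–18:00.
Restricted to 09:00–16:00: 09:00–10:30, 12:30–14:30.
Windows ≥ 90 min: 09:00–10:30, 12:30–14:30.
Earliest such window starts at 09:00.

09:00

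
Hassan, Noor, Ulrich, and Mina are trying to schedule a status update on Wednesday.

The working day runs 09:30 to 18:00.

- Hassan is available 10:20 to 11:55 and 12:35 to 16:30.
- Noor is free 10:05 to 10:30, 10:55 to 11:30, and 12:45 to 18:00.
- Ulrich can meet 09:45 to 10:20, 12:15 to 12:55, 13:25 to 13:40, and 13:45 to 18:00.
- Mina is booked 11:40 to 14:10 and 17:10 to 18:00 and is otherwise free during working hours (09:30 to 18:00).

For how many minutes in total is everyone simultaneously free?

Mina free within 09:30–18:00: 09:30–11:40, 14:10–17:10.
Hassan ∩ Noor: 10:20–10:30, 10:55–11:30, 12:45–16:30.
Hassan ∩ Noor ∩ Ulrich: 12:45–12:55, 13:25–13:40, 13:45–16:30.
Hassan ∩ Noor ∩ Ulrich ∩ Mina: 14:10–16:30.
Total common minutes: 140.

140 minutes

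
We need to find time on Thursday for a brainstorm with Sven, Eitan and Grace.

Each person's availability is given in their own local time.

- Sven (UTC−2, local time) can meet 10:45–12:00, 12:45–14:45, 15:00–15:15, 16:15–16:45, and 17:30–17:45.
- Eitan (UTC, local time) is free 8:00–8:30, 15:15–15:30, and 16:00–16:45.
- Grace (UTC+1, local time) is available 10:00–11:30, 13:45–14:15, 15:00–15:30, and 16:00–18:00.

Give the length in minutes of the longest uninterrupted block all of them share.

Sven → UTC: 12:45–14:00, 14:45–16:45, 17:00–17:15, 18:15–18:45, 19:30–19:45.
Eitan → UTC: 08:00–08:30, 15:15–15:30, 16:00–16:45.
Grace → UTC: 09:00–10:30, 12:45–13:15, 14:00–14:30, 15:00–17:00.
Sven ∩ Eitan: 15:15–15:30, 16:00–16:45.
Sven ∩ Eitan ∩ Grace: 15:15–15:30, 16:00–16:45.
Common window lengths: 15, 45 min; longest is 45.

45 minutes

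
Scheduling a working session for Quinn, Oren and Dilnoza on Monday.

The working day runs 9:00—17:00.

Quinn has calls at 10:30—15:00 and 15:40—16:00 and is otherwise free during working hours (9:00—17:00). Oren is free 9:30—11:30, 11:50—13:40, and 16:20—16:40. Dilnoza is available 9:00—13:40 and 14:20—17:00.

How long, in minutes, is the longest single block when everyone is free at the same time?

60 minutes

Quinn free within 09:00–17:00: 09:00–10:30, 15:00–15:40, 16:00–17:00.
Quinn ∩ Oren: 09:30–10:30, 16:20–16:40.
Quinn ∩ Oren ∩ Dilnoza: 09:30–10:30, 16:20–16:40.
Common window lengths: 60, 20 min; longest is 60.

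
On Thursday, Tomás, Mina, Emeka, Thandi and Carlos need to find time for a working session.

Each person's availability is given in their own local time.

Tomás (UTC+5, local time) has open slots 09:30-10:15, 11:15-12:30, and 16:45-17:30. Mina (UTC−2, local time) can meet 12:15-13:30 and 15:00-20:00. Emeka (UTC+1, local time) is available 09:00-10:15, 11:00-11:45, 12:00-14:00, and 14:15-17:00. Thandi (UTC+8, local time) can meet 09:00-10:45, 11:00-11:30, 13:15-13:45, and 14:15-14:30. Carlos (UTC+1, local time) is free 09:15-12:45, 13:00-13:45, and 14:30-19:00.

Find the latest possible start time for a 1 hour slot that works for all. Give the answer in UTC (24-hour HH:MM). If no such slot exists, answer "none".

Tomás → UTC: 04:30–05:15, 06:15–07:30, 11:45–12:30.
Mina → UTC: 14:15–15:30, 17:00–22:00.
Emeka → UTC: 08:00–09:15, 10:00–10:45, 11:00–13:00, 13:15–16:00.
Thandi → UTC: 01:00–02:45, 03:00–03:30, 05:15–05:45, 06:15–06:30.
Carlos → UTC: 08:15–11:45, 12:00–12:45, 13:30–18:00.
Tomás ∩ Mina: (none).
Tomás ∩ Mina ∩ Emeka: (none).
Tomás ∩ Mina ∩ Emeka ∩ Thandi: (none).
Tomás ∩ Mina ∩ Emeka ∩ Thandi ∩ Carlos: (none).
Windows ≥ 60 min: (none).

none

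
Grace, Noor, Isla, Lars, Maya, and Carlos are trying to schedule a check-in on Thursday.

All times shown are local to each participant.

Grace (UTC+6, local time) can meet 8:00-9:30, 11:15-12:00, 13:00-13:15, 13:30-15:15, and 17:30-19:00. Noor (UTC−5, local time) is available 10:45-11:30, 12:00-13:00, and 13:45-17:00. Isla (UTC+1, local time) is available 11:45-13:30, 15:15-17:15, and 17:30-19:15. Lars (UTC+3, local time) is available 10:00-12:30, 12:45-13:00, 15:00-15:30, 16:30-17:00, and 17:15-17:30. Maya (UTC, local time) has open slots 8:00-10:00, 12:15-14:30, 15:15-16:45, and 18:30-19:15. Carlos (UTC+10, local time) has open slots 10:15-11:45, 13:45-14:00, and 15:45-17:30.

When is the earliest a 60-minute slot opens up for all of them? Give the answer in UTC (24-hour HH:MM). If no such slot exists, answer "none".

Grace → UTC: 02:00–03:30, 05:15–06:00, 07:00–07:15, 07:30–09:15, 11:30–13:00.
Noor → UTC: 15:45–16:30, 17:00–18:00, 18:45–22:00.
Isla → UTC: 10:45–12:30, 14:15–16:15, 16:30–18:15.
Lars → UTC: 07:00–09:30, 09:45–10:00, 12:00–12:30, 13:30–14:00, 14:15–14:30.
Maya → UTC: 08:00–10:00, 12:15–14:30, 15:15–16:45, 18:30–19:15.
Carlos → UTC: 00:15–01:45, 03:45–04:00, 05:45–07:30.
Grace ∩ Noor: (none).
Grace ∩ Noor ∩ Isla: (none).
Grace ∩ Noor ∩ Isla ∩ Lars: (none).
Grace ∩ Noor ∩ Isla ∩ Lars ∩ Maya: (none).
Grace ∩ Noor ∩ Isla ∩ Lars ∩ Maya ∩ Carlos: (none).
Windows ≥ 60 min: (none).

none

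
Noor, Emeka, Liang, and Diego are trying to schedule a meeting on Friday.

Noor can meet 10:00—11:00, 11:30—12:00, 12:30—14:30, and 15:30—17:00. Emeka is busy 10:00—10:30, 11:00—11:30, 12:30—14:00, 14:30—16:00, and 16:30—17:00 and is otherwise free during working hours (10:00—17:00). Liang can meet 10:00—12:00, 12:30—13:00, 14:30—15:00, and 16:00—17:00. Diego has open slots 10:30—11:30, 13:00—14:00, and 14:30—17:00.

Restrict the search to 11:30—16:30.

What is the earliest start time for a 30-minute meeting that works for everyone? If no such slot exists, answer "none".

16:00

Emeka free within 10:00–17:00: 10:30–11:00, 11:30–12:30, 14:00–14:30, 16:00–16:30.
Noor ∩ Emeka: 10:30–11:00, 11:30–12:00, 14:00–14:30, 16:00–16:30.
Noor ∩ Emeka ∩ Liang: 10:30–11:00, 11:30–12:00, 16:00–16:30.
Noor ∩ Emeka ∩ Liang ∩ Diego: 10:30–11:00, 16:00–16:30.
Restricted to 11:30–16:30: 16:00–16:30.
Windows ≥ 30 min: 16:00–16:30.
Earliest such window starts at 16:00.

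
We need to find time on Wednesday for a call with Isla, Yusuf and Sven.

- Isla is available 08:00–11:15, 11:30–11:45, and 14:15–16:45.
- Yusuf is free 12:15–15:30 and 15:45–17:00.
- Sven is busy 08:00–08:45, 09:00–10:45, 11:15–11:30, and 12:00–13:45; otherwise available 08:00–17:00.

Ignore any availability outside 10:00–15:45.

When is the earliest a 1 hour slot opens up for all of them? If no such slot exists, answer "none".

14:15

Sven free within 08:00–17:00: 08:45–09:00, 10:45–11:15, 11:30–12:00, 13:45–17:00.
Isla ∩ Yusuf: 14:15–15:30, 15:45–16:45.
Isla ∩ Yusuf ∩ Sven: 14:15–15:30, 15:45–16:45.
Restricted to 10:00–15:45: 14:15–15:30.
Windows ≥ 60 min: 14:15–15:30.
Earliest such window starts at 14:15.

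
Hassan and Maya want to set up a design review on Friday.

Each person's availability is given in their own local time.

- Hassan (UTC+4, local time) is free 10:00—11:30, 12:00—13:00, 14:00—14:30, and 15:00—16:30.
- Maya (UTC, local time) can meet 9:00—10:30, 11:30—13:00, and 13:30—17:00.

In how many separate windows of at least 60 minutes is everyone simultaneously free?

Hassan → UTC: 06:00–07:30, 08:00–09:00, 10:00–10:30, 11:00–12:30.
Maya → UTC: 09:00–10:30, 11:30–13:00, 13:30–17:00.
Hassan ∩ Maya: 10:00–10:30, 11:30–12:30.
Windows ≥ 60 min: 11:30–12:30.
That's 1 window.

1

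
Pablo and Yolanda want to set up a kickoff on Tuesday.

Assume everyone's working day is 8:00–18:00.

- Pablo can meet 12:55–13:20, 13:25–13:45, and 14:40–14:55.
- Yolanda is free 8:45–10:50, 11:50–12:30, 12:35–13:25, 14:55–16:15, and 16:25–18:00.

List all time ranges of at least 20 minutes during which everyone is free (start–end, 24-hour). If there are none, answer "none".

Pablo ∩ Yolanda: 12:55–13:20.
Windows ≥ 20 min: 12:55–13:20.

12:55–13:20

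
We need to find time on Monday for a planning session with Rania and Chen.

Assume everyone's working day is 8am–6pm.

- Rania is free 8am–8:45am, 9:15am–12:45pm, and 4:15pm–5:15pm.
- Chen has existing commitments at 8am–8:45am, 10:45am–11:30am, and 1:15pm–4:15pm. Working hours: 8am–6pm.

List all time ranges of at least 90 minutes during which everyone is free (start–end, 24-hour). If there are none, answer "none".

09:15–10:45

Chen free within 08:00–18:00: 08:45–10:45, 11:30–13:15, 16:15–18:00.
Rania ∩ Chen: 09:15–10:45, 11:30–12:45, 16:15–17:15.
Windows ≥ 90 min: 09:15–10:45.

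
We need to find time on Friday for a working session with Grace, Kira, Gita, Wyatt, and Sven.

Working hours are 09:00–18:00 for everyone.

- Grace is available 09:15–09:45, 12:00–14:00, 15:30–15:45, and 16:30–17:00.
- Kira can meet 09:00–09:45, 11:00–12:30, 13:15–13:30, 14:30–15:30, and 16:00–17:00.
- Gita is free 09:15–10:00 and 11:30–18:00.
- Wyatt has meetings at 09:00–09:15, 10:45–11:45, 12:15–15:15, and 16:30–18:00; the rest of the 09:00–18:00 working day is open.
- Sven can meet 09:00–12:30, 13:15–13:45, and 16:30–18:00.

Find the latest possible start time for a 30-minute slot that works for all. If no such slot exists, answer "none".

Wyatt free within 09:00–18:00: 09:15–10:45, 11:45–12:15, 15:15–16:30.
Grace ∩ Kira: 09:15–09:45, 12:00–12:30, 13:15–13:30, 16:30–17:00.
Grace ∩ Kira ∩ Gita: 09:15–09:45, 12:00–12:30, 13:15–13:30, 16:30–17:00.
Grace ∩ Kira ∩ Gita ∩ Wyatt: 09:15–09:45, 12:00–12:15.
Grace ∩ Kira ∩ Gita ∩ Wyatt ∩ Sven: 09:15–09:45, 12:00–12:15.
Windows ≥ 30 min: 09:15–09:45.
Latest start in the last window 09:15–09:45 is 09:45 − 30 min = 09:15.

09:15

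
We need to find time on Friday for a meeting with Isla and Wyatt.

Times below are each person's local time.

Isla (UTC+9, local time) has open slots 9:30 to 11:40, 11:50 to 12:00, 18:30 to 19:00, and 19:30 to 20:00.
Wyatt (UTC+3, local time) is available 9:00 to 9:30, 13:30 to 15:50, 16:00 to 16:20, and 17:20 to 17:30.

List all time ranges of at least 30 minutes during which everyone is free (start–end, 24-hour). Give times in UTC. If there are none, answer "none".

Isla → UTC: 00:30–02:40, 02:50–03:00, 09:30–10:00, 10:30–11:00.
Wyatt → UTC: 06:00–06:30, 10:30–12:50, 13:00–13:20, 14:20–14:30.
Isla ∩ Wyatt: 10:30–11:00.
Windows ≥ 30 min: 10:30–11:00.

10:30–11:00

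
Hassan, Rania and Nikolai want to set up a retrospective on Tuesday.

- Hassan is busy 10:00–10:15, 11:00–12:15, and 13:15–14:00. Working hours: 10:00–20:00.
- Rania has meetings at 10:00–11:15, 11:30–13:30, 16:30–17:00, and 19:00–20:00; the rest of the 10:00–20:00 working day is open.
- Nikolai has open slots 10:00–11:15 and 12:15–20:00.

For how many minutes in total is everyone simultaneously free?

270 minutes

Hassan free within 10:00–20:00: 10:15–11:00, 12:15–13:15, 14:00–20:00.
Rania free within 10:00–20:00: 11:15–11:30, 13:30–16:30, 17:00–19:00.
Hassan ∩ Rania: 14:00–16:30, 17:00–19:00.
Hassan ∩ Rania ∩ Nikolai: 14:00–16:30, 17:00–19:00.
Total common minutes: 150 + 120 = 270.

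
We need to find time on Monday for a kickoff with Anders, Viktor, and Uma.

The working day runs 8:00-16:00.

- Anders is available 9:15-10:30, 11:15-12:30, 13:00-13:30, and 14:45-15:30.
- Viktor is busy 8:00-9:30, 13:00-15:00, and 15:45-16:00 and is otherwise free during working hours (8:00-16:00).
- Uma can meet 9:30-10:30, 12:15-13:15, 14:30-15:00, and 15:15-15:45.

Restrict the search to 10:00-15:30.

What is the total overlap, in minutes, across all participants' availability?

60 minutes

Viktor free within 08:00–16:00: 09:30–13:00, 15:00–15:45.
Anders ∩ Viktor: 09:30–10:30, 11:15–12:30, 15:00–15:30.
Anders ∩ Viktor ∩ Uma: 09:30–10:30, 12:15–12:30, 15:15–15:30.
Restricted to 10:00–15:30: 10:00–10:30, 12:15–12:30, 15:15–15:30.
Total common minutes: 30 + 15 + 15 = 60.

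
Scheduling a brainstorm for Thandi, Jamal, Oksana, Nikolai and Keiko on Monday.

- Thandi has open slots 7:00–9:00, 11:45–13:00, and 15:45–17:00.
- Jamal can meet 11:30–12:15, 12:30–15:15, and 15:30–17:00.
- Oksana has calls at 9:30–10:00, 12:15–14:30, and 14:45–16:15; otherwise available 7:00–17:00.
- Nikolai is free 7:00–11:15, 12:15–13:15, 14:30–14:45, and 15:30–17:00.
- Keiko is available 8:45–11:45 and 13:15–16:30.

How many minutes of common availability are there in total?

15 minutes

Oksana free within 07:00–17:00: 07:00–09:30, 10:00–12:15, 14:30–14:45, 16:15–17:00.
Thandi ∩ Jamal: 11:45–12:15, 12:30–13:00, 15:45–17:00.
Thandi ∩ Jamal ∩ Oksana: 11:45–12:15, 16:15–17:00.
Thandi ∩ Jamal ∩ Oksana ∩ Nikolai: 16:15–17:00.
Thandi ∩ Jamal ∩ Oksana ∩ Nikolai ∩ Keiko: 16:15–16:30.
Total common minutes: 15.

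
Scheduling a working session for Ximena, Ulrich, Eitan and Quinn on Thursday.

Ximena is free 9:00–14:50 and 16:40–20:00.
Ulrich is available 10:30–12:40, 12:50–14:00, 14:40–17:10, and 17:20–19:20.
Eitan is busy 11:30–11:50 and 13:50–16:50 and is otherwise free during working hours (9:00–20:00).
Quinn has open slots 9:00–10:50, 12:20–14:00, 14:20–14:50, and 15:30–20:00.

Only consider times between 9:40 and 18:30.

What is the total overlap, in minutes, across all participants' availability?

190 minutes

Eitan free within 09:00–20:00: 09:00–11:30, 11:50–13:50, 16:50–20:00.
Ximena ∩ Ulrich: 10:30–12:40, 12:50–14:00, 14:40–14:50, 16:40–17:10, 17:20–19:20.
Ximena ∩ Ulrich ∩ Eitan: 10:30–11:30, 11:50–12:40, 12:50–13:50, 16:50–17:10, 17:20–19:20.
Ximena ∩ Ulrich ∩ Eitan ∩ Quinn: 10:30–10:50, 12:20–12:40, 12:50–13:50, 16:50–17:10, 17:20–19:20.
Restricted to 09:40–18:30: 10:30–10:50, 12:20–12:40, 12:50–13:50, 16:50–17:10, 17:20–18:30.
Total common minutes: 20 + 20 + 60 + 20 + 70 = 190.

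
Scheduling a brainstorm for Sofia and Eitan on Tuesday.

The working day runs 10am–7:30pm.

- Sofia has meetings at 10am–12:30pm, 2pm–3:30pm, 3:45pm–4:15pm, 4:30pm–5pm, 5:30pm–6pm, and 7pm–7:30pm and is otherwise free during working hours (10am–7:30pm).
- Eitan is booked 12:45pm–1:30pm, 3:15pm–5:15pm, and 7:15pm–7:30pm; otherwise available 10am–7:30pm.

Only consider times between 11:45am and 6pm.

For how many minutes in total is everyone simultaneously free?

Sofia free within 10:00–19:30: 12:30–14:00, 15:30–15:45, 16:15–16:30, 17:00–17:30, 18:00–19:00.
Eitan free within 10:00–19:30: 10:00–12:45, 13:30–15:15, 17:15–19:15.
Sofia ∩ Eitan: 12:30–12:45, 13:30–14:00, 17:15–17:30, 18:00–19:00.
Restricted to 11:45–18:00: 12:30–12:45, 13:30–14:00, 17:15–17:30.
Total common minutes: 15 + 30 + 15 = 60.

60 minutes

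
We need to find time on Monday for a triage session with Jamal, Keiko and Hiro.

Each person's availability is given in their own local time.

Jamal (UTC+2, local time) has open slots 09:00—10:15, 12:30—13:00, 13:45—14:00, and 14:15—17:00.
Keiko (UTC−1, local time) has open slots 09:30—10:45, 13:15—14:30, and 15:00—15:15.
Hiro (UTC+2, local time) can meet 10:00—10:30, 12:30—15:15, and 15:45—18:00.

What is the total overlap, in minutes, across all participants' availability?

75 minutes

Jamal → UTC: 07:00–08:15, 10:30–11:00, 11:45–12:00, 12:15–15:00.
Keiko → UTC: 10:30–11:45, 14:15–15:30, 16:00–16:15.
Hiro → UTC: 08:00–08:30, 10:30–13:15, 13:45–16:00.
Jamal ∩ Keiko: 10:30–11:00, 14:15–15:00.
Jamal ∩ Keiko ∩ Hiro: 10:30–11:00, 14:15–15:00.
Total common minutes: 30 + 45 = 75.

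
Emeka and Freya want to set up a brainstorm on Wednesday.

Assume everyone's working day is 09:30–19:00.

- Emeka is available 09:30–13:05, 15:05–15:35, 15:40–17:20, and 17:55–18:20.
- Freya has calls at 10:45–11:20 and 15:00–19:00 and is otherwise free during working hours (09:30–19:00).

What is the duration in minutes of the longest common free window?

Freya free within 09:30–19:00: 09:30–10:45, 11:20–15:00.
Emeka ∩ Freya: 09:30–10:45, 11:20–13:05.
Common window lengths: 75, 105 min; longest is 105.

105 minutes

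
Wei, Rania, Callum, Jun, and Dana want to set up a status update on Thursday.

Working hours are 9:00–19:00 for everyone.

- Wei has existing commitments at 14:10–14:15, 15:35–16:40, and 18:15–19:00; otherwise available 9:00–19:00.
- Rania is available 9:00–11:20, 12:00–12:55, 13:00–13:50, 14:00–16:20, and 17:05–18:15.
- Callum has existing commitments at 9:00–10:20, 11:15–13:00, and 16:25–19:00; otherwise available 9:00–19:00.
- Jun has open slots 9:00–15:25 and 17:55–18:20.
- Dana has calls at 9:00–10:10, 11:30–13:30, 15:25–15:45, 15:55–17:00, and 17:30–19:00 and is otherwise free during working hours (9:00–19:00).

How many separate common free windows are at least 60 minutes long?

Wei free within 09:00–19:00: 09:00–14:10, 14:15–15:35, 16:40–18:15.
Callum free within 09:00–19:00: 10:20–11:15, 13:00–16:25.
Dana free within 09:00–19:00: 10:10–11:30, 13:30–15:25, 15:45–15:55, 17:00–17:30.
Wei ∩ Rania: 09:00–11:20, 12:00–12:55, 13:00–13:50, 14:00–14:10, 14:15–15:35, 17:05–18:15.
Wei ∩ Rania ∩ Callum: 10:20–11:15, 13:00–13:50, 14:00–14:10, 14:15–15:35.
Wei ∩ Rania ∩ Callum ∩ Jun: 10:20–11:15, 13:00–13:50, 14:00–14:10, 14:15–15:25.
Wei ∩ Rania ∩ Callum ∩ Jun ∩ Dana: 10:20–11:15, 13:30–13:50, 14:00–14:10, 14:15–15:25.
Windows ≥ 60 min: 14:15–15:25.
That's 1 window.

1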